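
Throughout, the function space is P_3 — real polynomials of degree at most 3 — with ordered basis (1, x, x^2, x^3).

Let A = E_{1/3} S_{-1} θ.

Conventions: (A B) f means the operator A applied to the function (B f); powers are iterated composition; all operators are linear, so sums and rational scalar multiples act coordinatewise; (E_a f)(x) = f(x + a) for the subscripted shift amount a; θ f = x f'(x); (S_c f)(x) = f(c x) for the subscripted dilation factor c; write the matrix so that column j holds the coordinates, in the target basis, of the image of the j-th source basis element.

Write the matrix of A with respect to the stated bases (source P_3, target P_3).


image of 1: 0
image of x: -x - 1/3
image of x^2: 2x^2 + (4/3)x + 2/9
image of x^3: -3x^3 - 3x^2 - x - 1/9
each image's coordinates form column j of the matrix

the matrix is [[0, -1/3, 2/9, -1/9]; [0, -1, 4/3, -1]; [0, 0, 2, -3]; [0, 0, 0, -3]] (rows listed top to bottom)


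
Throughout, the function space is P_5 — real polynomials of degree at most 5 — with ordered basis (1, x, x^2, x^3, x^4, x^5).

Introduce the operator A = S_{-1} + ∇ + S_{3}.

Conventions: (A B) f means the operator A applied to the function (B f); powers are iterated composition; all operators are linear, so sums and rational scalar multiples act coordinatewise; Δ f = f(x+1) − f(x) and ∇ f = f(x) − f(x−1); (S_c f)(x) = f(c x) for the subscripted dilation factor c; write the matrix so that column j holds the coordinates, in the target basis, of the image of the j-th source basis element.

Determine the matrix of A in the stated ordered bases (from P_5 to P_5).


the matrix is [[2, 1, -1, 1, -1, 1]; [0, 2, 2, -3, 4, -5]; [0, 0, 10, 3, -6, 10]; [0, 0, 0, 26, 4, -10]; [0, 0, 0, 0, 82, 5]; [0, 0, 0, 0, 0, 242]] (rows listed top to bottom)

image of 1: 2
image of x: 2x + 1
image of x^2: 10x^2 + 2x - 1
image of x^3: 26x^3 + 3x^2 - 3x + 1
image of x^4: 82x^4 + 4x^3 - 6x^2 + 4x - 1
image of x^5: 242x^5 + 5x^4 - 10x^3 + 10x^2 - 5x + 1
each image's coordinates form column j of the matrix


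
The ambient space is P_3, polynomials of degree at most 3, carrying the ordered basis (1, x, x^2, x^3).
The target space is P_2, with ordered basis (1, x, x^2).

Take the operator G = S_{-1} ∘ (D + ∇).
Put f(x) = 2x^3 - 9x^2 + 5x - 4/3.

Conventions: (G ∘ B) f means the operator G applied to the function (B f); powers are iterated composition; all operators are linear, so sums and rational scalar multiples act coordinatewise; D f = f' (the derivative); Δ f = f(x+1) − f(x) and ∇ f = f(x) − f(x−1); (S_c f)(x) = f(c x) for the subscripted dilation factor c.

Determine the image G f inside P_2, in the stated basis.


D f = 6x^2 - 18x + 5
∇ f = 6x^2 - 24x + 16
(D + ∇) f = 12x^2 - 42x + 21
S_{-1} (D + ∇) f = 12x^2 + 42x + 21

the result is g(x) = 12x^2 + 42x + 21


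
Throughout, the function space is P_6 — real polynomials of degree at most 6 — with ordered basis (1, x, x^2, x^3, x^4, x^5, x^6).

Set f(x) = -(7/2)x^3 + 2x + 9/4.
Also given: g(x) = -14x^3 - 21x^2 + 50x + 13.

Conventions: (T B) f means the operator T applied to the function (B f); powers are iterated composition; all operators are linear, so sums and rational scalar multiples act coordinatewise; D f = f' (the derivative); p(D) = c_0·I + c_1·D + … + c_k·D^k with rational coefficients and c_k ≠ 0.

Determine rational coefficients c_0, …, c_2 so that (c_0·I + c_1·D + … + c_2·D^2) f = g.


c_0 = 4, c_1 = 2, c_2 = -2

D^0 f = -(7/2)x^3 + 2x + 9/4
D^1 f = -(21/2)x^2 + 2
D^2 f = -21x
matching coefficients of g against c_0 f + c_1 Df + … from the top degree down determines the c_i
solution: c_0 = 4, c_1 = 2, c_2 = -2


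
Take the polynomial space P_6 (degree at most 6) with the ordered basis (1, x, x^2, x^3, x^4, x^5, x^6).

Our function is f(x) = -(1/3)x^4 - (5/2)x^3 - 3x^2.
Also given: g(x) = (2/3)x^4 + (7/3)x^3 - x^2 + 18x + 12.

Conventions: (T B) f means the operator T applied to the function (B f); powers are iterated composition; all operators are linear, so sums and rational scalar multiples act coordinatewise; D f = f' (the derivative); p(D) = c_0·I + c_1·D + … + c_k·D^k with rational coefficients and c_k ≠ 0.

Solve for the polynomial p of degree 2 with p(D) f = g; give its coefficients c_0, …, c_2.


p(D) = -2·I + 2·D − 2·D^2, i.e. c_0 = -2, c_1 = 2, c_2 = -2

D^0 f = -(1/3)x^4 - (5/2)x^3 - 3x^2
D^1 f = -(4/3)x^3 - (15/2)x^2 - 6x
D^2 f = -4x^2 - 15x - 6
matching coefficients of g against c_0 f + c_1 Df + … from the top degree down determines the c_i
solution: c_0 = -2, c_1 = 2, c_2 = -2


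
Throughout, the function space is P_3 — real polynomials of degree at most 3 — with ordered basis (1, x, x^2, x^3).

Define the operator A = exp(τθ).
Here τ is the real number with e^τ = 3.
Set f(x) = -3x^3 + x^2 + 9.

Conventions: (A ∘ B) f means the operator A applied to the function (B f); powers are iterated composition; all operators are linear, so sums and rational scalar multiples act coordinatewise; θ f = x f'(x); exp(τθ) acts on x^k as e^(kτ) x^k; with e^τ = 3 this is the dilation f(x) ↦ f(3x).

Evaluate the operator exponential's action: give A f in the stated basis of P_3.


g(x) = -81x^3 + 9x^2 + 9

exp(τθ) x^k = e^(kτ) x^k; with e^τ = 3 this sends x^k to 3^k x^k
x^2 ↦ 9 x^2
x^3 ↦ 27 x^3
applying this coordinatewise to f: exp(τθ) f = -81x^3 + 9x^2 + 9


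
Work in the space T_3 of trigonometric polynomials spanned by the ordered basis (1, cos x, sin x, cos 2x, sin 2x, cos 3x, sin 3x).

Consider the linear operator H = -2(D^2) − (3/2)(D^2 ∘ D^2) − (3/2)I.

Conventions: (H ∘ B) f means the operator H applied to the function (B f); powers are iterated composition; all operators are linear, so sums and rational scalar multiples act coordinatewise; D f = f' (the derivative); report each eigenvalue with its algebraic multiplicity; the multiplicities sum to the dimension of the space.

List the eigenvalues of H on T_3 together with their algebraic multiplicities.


image of 1: -3/2
image of cos x: -cos x
image of sin x: -sin x
image of cos 2x: -(35/2)cos 2x
image of sin 2x: -(35/2)sin 2x
image of cos 3x: -105cos 3x
image of sin 3x: -105sin 3x
the matrix is diagonal; its diagonal is (-3/2, -1, -1, -35/2, -35/2, -105, -105)
for a triangular matrix the eigenvalues are the diagonal entries, with algebraic multiplicity their repetition count

λ = -105 (multiplicity 2), λ = -35/2 (multiplicity 2), λ = -3/2 (multiplicity 1), λ = -1 (multiplicity 2)


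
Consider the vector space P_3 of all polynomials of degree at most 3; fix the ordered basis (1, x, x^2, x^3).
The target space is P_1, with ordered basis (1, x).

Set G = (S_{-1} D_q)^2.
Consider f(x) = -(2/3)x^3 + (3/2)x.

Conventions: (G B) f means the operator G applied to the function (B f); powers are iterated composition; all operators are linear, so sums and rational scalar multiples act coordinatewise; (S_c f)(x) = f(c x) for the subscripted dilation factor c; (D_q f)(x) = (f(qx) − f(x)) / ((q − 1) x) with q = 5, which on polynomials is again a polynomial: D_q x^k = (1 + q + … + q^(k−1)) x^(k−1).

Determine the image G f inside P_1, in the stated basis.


D_q f = -(62/3)x^2 + 3/2
S_{-1} D_q f = -(62/3)x^2 + 3/2
D_q (S_{-1} D_q) f = -124x
S_{-1} D_q (S_{-1} D_q) f = 124x

g(x) = 124x


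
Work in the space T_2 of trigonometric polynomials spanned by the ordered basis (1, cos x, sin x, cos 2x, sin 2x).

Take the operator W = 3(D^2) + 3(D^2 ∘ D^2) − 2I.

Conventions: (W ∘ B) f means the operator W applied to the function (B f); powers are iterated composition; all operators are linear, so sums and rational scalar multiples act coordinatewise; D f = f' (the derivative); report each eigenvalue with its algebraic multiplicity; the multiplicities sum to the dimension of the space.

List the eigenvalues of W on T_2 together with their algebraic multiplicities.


image of 1: -2
image of cos x: -2cos x
image of sin x: -2sin x
image of cos 2x: 34cos 2x
image of sin 2x: 34sin 2x
the matrix is diagonal; its diagonal is (-2, -2, -2, 34, 34)
for a triangular matrix the eigenvalues are the diagonal entries, with algebraic multiplicity their repetition count

λ = -2 (multiplicity 3), λ = 34 (multiplicity 2)


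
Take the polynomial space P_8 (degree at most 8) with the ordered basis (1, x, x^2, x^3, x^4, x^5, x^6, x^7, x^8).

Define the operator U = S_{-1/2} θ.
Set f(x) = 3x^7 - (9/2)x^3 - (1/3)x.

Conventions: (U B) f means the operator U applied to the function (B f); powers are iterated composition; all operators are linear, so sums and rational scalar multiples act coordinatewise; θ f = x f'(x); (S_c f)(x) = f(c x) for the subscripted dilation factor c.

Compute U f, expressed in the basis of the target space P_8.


θ f = 21x^7 - (27/2)x^3 - (1/3)x
S_{-1/2} θ f = -(21/128)x^7 + (27/16)x^3 + (1/6)x

the result is g(x) = -(21/128)x^7 + (27/16)x^3 + (1/6)x


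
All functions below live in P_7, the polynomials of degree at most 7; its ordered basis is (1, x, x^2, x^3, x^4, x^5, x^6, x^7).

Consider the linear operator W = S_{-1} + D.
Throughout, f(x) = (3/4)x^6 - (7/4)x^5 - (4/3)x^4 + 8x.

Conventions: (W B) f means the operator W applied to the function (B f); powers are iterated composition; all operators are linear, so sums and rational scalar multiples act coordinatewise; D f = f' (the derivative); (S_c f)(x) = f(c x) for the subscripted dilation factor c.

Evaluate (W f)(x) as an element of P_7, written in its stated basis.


S_{-1} f = (3/4)x^6 + (7/4)x^5 - (4/3)x^4 - 8x
D f = (9/2)x^5 - (35/4)x^4 - (16/3)x^3 + 8
(S_{-1} + D) f = (3/4)x^6 + (25/4)x^5 - (121/12)x^4 - (16/3)x^3 - 8x + 8

the image equals g(x) = (3/4)x^6 + (25/4)x^5 - (121/12)x^4 - (16/3)x^3 - 8x + 8


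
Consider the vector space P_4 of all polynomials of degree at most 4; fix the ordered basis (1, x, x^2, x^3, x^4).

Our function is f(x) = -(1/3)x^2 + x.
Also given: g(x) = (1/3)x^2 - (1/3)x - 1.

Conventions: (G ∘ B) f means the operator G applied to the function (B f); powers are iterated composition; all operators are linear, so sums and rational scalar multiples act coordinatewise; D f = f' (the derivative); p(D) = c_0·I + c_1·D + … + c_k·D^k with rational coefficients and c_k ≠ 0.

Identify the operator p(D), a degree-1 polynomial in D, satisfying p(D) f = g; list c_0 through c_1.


p(D) = -I − D, i.e. c_0 = -1, c_1 = -1

D^0 f = -(1/3)x^2 + x
D^1 f = -(2/3)x + 1
matching coefficients of g against c_0 f + c_1 Df + … from the top degree down determines the c_i
solution: c_0 = -1, c_1 = -1


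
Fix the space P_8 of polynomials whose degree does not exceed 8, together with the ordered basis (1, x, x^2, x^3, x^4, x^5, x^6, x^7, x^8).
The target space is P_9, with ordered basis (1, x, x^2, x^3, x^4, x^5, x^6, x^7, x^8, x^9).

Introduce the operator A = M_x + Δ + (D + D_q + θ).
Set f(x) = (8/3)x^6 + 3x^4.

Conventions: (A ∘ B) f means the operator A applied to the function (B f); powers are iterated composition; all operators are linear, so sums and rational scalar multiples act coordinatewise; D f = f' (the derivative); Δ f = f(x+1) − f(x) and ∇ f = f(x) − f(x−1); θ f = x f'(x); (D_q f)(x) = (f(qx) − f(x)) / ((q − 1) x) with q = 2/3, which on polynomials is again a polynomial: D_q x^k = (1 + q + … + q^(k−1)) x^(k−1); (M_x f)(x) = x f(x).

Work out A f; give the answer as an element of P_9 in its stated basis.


g(x) = (8/3)x^7 + 16x^6 + (30835/729)x^5 + 52x^4 + (761/9)x^3 + 58x^2 + 28x + 17/3

M_x f = (8/3)x^7 + 3x^5
Δ f = 16x^5 + 40x^4 + (196/3)x^3 + 58x^2 + 28x + 17/3
D f = 16x^5 + 12x^3
D_q f = (5320/729)x^5 + (65/9)x^3
θ f = 16x^6 + 12x^4
(D + D_q + θ) f = 16x^6 + (16984/729)x^5 + 12x^4 + (173/9)x^3
(M_x + Δ + (D + D_q + θ)) f = (8/3)x^7 + 16x^6 + (30835/729)x^5 + 52x^4 + (761/9)x^3 + 58x^2 + 28x + 17/3


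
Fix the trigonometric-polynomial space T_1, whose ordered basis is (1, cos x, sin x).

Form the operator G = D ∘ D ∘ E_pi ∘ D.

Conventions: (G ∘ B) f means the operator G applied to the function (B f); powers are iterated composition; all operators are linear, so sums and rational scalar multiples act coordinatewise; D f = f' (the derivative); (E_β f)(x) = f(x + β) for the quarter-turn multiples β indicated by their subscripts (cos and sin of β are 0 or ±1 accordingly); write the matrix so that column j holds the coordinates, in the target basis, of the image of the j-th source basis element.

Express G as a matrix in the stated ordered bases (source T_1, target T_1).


the matrix is [[0, 0, 0]; [0, 0, 1]; [0, -1, 0]] (rows listed top to bottom)

image of 1: 0
image of cos x: -sin x
image of sin x: cos x
each image's coordinates form column j of the matrix


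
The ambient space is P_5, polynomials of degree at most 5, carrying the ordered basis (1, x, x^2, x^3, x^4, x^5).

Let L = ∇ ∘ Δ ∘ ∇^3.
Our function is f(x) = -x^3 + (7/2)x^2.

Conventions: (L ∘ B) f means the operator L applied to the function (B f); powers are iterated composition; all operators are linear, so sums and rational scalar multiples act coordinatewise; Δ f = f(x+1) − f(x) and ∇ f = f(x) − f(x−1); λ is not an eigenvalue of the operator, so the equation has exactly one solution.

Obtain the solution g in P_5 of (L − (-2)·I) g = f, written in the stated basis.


the result is g(x) = -(1/2)x^3 + (7/4)x^2

write g with unknown coordinates in the stated basis and equate coefficients in (L − (-2)·I) g = f
solving from the highest basis element down gives g = -(1/2)x^3 + (7/4)x^2
check: L g = 0
so L g − (-2)·g = -x^3 + (7/2)x^2 = f ✓


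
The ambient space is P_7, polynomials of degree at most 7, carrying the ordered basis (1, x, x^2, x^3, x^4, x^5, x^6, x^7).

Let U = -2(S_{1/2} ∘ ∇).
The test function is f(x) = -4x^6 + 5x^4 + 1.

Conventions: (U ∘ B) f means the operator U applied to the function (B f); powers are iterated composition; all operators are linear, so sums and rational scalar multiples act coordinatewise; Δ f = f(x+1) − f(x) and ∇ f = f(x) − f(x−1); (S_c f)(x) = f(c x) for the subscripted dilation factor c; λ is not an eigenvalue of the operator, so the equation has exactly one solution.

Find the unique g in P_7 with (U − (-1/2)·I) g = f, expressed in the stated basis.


the result is g(x) = -8x^6 - 6x^5 + (65/2)x^4 + 15x^3 - 90x^2 - 226x - 604

write g with unknown coordinates in the stated basis and equate coefficients in (U − (-1/2)·I) g = f
solving from the highest basis element down gives g = -8x^6 - 6x^5 + (65/2)x^4 + 15x^3 - 90x^2 - 226x - 604
check: U g = 3x^5 - (45/4)x^4 - (15/2)x^3 + 45x^2 + 113x + 303
so U g − (-1/2)·g = -4x^6 + 5x^4 + 1 = f ✓


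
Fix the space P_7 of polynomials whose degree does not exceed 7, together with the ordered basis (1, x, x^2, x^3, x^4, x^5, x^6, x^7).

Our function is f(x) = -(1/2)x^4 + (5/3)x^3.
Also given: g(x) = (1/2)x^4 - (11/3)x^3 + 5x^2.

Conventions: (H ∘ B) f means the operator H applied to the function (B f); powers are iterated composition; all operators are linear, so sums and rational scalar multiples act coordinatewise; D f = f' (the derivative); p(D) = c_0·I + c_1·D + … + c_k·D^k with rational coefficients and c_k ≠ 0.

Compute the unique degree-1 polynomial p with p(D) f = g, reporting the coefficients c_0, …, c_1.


c_0 = -1, c_1 = 1

D^0 f = -(1/2)x^4 + (5/3)x^3
D^1 f = -2x^3 + 5x^2
matching coefficients of g against c_0 f + c_1 Df + … from the top degree down determines the c_i
solution: c_0 = -1, c_1 = 1


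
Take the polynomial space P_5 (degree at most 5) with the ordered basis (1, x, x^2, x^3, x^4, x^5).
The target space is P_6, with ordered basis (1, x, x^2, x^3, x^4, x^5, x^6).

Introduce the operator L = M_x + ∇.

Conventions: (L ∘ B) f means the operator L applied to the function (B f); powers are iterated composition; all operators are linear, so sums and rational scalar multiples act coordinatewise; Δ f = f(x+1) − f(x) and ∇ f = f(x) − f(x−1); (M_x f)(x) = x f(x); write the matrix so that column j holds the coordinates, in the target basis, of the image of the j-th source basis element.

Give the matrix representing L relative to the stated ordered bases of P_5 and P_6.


the matrix is [[0, 1, -1, 1, -1, 1]; [1, 0, 2, -3, 4, -5]; [0, 1, 0, 3, -6, 10]; [0, 0, 1, 0, 4, -10]; [0, 0, 0, 1, 0, 5]; [0, 0, 0, 0, 1, 0]; [0, 0, 0, 0, 0, 1]] (rows listed top to bottom)

image of 1: x
image of x: x^2 + 1
image of x^2: x^3 + 2x - 1
image of x^3: x^4 + 3x^2 - 3x + 1
image of x^4: x^5 + 4x^3 - 6x^2 + 4x - 1
image of x^5: x^6 + 5x^4 - 10x^3 + 10x^2 - 5x + 1
each image's coordinates form column j of the matrix


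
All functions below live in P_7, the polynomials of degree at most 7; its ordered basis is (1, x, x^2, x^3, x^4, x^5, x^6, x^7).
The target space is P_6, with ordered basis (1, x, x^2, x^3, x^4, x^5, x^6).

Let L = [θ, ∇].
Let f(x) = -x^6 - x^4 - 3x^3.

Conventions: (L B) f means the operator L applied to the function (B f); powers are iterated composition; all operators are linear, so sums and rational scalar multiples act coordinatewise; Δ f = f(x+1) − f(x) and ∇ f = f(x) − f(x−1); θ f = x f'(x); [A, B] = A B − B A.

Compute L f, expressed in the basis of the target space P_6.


the result is g(x) = 6x^5 - 30x^4 + 64x^3 - 63x^2 + 24x - 1

∇ f = -6x^5 + 15x^4 - 24x^3 + 12x^2 - x - 1
θ ∇ f = -30x^5 + 60x^4 - 72x^3 + 24x^2 - x
θ f = -6x^6 - 4x^4 - 9x^3
∇ θ f = -36x^5 + 90x^4 - 136x^3 + 87x^2 - 25x + 1
[θ, ∇] f = 6x^5 - 30x^4 + 64x^3 - 63x^2 + 24x - 1


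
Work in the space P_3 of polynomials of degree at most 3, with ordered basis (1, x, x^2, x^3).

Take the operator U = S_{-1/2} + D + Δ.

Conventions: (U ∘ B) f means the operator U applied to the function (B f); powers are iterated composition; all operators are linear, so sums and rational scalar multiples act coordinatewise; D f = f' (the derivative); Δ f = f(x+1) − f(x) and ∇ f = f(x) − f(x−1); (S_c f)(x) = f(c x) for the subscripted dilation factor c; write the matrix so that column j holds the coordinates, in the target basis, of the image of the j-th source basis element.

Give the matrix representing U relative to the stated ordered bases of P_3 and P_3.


image of 1: 1
image of x: -(1/2)x + 2
image of x^2: (1/4)x^2 + 4x + 1
image of x^3: -(1/8)x^3 + 6x^2 + 3x + 1
each image's coordinates form column j of the matrix

the matrix is [[1, 2, 1, 1]; [0, -1/2, 4, 3]; [0, 0, 1/4, 6]; [0, 0, 0, -1/8]] (rows listed top to bottom)


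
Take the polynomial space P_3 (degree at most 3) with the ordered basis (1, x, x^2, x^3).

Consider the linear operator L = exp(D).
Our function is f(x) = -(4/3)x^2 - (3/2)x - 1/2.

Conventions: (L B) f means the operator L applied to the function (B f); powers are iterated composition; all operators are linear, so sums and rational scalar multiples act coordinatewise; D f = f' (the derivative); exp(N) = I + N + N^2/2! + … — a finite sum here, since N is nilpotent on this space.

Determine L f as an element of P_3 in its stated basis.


the image equals g(x) = -(4/3)x^2 - (25/6)x - 10/3

order-1 term: -(8/3)x - 3/2
order-2 term: -4/3
the series for exp(D) f terminates at order 2
exp(D) f = -(4/3)x^2 - (25/6)x - 10/3


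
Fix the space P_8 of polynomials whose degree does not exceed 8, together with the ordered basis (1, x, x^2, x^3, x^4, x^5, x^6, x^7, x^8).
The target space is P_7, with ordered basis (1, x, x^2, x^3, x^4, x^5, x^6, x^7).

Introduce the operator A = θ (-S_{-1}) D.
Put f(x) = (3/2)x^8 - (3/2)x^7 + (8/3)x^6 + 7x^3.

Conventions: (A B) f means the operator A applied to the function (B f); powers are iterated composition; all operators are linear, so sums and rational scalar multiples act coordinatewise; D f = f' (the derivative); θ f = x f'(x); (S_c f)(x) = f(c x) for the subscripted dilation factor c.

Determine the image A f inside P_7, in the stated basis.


D f = 12x^7 - (21/2)x^6 + 16x^5 + 21x^2
S_{-1} D f = -12x^7 - (21/2)x^6 - 16x^5 + 21x^2
(-S_{-1}) D f = 12x^7 + (21/2)x^6 + 16x^5 - 21x^2
θ (-S_{-1}) D f = 84x^7 + 63x^6 + 80x^5 - 42x^2

the image equals g(x) = 84x^7 + 63x^6 + 80x^5 - 42x^2


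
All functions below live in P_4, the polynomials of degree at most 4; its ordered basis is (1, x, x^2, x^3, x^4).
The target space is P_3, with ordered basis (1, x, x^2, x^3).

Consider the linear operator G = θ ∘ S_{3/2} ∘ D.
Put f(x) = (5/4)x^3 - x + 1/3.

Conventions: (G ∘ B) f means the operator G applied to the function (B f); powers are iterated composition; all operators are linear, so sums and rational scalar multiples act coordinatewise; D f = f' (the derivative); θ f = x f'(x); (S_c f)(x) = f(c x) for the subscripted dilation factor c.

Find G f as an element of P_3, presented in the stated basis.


g(x) = (135/8)x^2

D f = (15/4)x^2 - 1
S_{3/2} D f = (135/16)x^2 - 1
θ S_{3/2} D f = (135/8)x^2


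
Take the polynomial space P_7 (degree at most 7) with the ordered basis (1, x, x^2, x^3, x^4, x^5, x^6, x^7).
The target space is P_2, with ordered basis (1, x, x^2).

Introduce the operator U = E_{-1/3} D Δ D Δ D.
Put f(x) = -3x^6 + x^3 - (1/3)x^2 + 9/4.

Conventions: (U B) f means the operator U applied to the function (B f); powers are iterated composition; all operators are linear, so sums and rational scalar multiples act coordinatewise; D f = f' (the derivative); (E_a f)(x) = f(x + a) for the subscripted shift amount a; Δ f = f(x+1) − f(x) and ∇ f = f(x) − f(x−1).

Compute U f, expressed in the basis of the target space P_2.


the result is g(x) = -2160x - 1440

D f = -18x^5 + 3x^2 - (2/3)x
Δ D f = -90x^4 - 180x^3 - 180x^2 - 84x - 47/3
D Δ D f = -360x^3 - 540x^2 - 360x - 84
Δ (D Δ D) f = -1080x^2 - 2160x - 1260
D Δ (D Δ D) f = -2160x - 2160
E_{-1/3} D Δ (D Δ D) f = -2160x - 1440


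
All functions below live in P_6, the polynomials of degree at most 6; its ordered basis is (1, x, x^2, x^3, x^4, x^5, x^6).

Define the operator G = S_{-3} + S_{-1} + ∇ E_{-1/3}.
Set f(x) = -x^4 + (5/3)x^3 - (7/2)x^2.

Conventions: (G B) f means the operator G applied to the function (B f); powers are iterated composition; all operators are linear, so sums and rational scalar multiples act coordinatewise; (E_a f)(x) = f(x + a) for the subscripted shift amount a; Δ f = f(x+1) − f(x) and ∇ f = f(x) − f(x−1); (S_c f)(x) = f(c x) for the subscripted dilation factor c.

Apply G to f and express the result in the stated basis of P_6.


S_{-3} f = -81x^4 - 45x^3 - (63/2)x^2
S_{-1} f = -x^4 - (5/3)x^3 - (7/2)x^2
E_{-1/3} f = -x^4 + 3x^3 - (35/6)x^2 + (82/27)x - 25/54
∇ E_{-1/3} f = -4x^3 + 15x^2 - (74/3)x + 695/54
(S_{-3} + S_{-1} + ∇ E_{-1/3}) f = -82x^4 - (152/3)x^3 - 20x^2 - (74/3)x + 695/54

g(x) = -82x^4 - (152/3)x^3 - 20x^2 - (74/3)x + 695/54


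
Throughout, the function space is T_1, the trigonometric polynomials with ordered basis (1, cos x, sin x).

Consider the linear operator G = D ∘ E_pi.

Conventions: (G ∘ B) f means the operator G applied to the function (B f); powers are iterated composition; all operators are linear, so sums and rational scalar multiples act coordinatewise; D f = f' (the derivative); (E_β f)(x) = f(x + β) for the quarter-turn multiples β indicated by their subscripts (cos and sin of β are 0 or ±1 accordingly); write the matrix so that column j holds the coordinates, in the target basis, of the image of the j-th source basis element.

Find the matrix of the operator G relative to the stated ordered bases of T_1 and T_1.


image of 1: 0
image of cos x: sin x
image of sin x: -cos x
each image's coordinates form column j of the matrix

the matrix is [[0, 0, 0]; [0, 0, -1]; [0, 1, 0]] (rows listed top to bottom)


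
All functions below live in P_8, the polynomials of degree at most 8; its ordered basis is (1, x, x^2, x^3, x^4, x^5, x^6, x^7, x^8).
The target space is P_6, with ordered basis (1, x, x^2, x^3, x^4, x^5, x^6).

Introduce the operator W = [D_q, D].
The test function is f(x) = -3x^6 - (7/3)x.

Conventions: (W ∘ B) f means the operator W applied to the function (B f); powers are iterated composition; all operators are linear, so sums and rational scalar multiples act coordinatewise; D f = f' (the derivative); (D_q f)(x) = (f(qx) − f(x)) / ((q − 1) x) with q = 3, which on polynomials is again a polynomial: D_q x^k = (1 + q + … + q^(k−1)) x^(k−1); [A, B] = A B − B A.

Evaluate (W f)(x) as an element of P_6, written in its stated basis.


the result is g(x) = 3282x^4

D f = -18x^5 - 7/3
D_q D f = -2178x^4
D_q f = -1092x^5 - 7/3
D D_q f = -5460x^4
[D_q, D] f = 3282x^4


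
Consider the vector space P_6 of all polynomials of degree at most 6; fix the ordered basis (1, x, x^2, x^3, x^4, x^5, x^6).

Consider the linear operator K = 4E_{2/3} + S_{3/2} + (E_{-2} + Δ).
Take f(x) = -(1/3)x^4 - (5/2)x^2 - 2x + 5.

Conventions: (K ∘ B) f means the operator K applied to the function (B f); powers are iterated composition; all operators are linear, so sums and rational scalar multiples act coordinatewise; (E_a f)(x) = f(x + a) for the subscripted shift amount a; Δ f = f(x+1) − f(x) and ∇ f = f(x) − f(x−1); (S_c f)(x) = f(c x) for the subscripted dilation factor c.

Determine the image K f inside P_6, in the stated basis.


the image equals g(x) = -(161/48)x^4 - (20/9)x^3 - (2281/72)x^2 - (1100/81)x + 1843/486

E_{2/3} f = -(1/3)x^4 - (8/9)x^3 - (61/18)x^2 - (464/81)x + 605/243
(4E_{2/3}) f = -(4/3)x^4 - (32/9)x^3 - (122/9)x^2 - (1856/81)x + 2420/243
S_{3/2} f = -(27/16)x^4 - (45/8)x^2 - 3x + 5
E_{-2} f = -(1/3)x^4 + (8/3)x^3 - (21/2)x^2 + (56/3)x - 19/3
Δ f = -(4/3)x^3 - 2x^2 - (19/3)x - 29/6
(E_{-2} + Δ) f = -(1/3)x^4 + (4/3)x^3 - (25/2)x^2 + (37/3)x - 67/6
(4E_{2/3} + S_{3/2} + (E_{-2} + Δ)) f = -(161/48)x^4 - (20/9)x^3 - (2281/72)x^2 - (1100/81)x + 1843/486


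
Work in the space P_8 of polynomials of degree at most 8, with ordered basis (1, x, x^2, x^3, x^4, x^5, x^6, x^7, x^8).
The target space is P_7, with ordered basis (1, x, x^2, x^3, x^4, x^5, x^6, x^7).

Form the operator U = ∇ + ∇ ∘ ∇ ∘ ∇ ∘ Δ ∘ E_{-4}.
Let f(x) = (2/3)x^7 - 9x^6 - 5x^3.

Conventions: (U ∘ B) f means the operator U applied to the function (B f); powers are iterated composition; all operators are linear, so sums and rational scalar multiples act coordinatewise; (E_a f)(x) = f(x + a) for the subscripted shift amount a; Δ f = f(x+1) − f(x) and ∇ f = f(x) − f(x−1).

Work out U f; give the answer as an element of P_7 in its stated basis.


∇ f = (14/3)x^6 - 68x^5 + (475/3)x^4 - (610/3)x^3 + 134x^2 - (131/3)x + 14/3
E_{-4} f = (2/3)x^7 - (83/3)x^6 + 440x^5 - (10960/3)x^4 + (52465/3)x^3 - 48836x^2 + (222512/3)x - 142400/3
Δ E_{-4} f = (14/3)x^6 - 152x^5 + (5425/3)x^4 - (32230/3)x^3 + 34544x^2 - (173345/3)x + 118748/3
∇ (Δ ∘ E_{-4}) f = 28x^5 - 830x^4 + (26540/3)x^3 - 44670x^2 + (328018/3)x - 105034
∇ ∇ (Δ ∘ E_{-4}) f = 140x^4 - 3600x^3 + 31800x^2 - 119340x + 163714
∇ (∇ ∘ ∇) (Δ ∘ E_{-4}) f = 560x^3 - 11640x^2 + 74960x - 154880
(∇ + ∇ ∘ ∇ ∘ ∇ ∘ Δ ∘ E_{-4}) f = (14/3)x^6 - 68x^5 + (475/3)x^4 + (1070/3)x^3 - 11506x^2 + (224749/3)x - 464626/3

the result is g(x) = (14/3)x^6 - 68x^5 + (475/3)x^4 + (1070/3)x^3 - 11506x^2 + (224749/3)x - 464626/3


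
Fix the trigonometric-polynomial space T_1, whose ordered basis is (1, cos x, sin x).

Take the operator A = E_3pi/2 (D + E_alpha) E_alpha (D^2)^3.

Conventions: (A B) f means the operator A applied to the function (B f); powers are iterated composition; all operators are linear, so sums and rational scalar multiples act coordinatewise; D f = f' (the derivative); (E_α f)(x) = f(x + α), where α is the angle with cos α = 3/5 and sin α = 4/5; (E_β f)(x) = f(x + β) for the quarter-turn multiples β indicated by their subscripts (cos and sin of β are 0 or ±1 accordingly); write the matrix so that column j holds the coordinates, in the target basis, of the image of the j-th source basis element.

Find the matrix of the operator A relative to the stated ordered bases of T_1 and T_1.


image of 1: 0
image of cos x: -(39/25)cos x + (27/25)sin x
image of sin x: -(27/25)cos x - (39/25)sin x
each image's coordinates form column j of the matrix

the matrix is [[0, 0, 0]; [0, -39/25, -27/25]; [0, 27/25, -39/25]] (rows listed top to bottom)


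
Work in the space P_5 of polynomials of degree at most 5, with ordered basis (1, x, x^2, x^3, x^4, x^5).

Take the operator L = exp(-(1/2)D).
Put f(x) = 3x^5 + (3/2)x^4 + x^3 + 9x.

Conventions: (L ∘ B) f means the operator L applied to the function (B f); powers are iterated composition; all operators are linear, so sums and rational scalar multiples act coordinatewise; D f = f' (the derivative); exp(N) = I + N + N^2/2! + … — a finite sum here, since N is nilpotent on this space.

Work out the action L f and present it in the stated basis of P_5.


g(x) = 3x^5 - 6x^4 + (11/2)x^3 - 3x^2 + (159/16)x - 37/8

order-1 term: -(15/2)x^4 - 3x^3 - (3/2)x^2 - 9/2
order-2 term: (15/2)x^3 + (9/4)x^2 + (3/4)x
order-3 term: -(15/4)x^2 - (3/4)x - 1/8
order-4 term: (15/16)x + 3/32
order-5 term: -3/32
the series for exp(-(1/2)D) f terminates at order 5
exp(-(1/2)D) f = 3x^5 - 6x^4 + (11/2)x^3 - 3x^2 + (159/16)x - 37/8


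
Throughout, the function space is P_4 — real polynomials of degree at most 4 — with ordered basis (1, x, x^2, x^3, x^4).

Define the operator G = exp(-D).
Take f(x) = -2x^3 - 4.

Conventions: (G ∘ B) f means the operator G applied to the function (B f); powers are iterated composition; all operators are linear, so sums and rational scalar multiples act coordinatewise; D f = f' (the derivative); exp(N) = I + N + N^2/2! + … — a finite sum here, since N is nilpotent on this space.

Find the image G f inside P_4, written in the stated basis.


the result is g(x) = -2x^3 + 6x^2 - 6x - 2

order-1 term: 6x^2
order-2 term: -6x
order-3 term: 2
the series for exp(-D) f terminates at order 3
exp(-D) f = -2x^3 + 6x^2 - 6x - 2


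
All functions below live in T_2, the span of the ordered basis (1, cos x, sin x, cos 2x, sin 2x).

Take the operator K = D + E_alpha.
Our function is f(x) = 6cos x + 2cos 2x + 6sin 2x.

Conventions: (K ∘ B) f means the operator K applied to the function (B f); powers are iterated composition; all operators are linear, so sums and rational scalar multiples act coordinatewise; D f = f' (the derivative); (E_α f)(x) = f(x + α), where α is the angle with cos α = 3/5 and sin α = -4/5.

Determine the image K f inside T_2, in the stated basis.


the image equals g(x) = (18/5)cos x - (6/5)sin x + (142/25)cos 2x - (94/25)sin 2x

D f = -6sin x + 12cos 2x - 4sin 2x
E_alpha f = (18/5)cos x + (24/5)sin x - (158/25)cos 2x + (6/25)sin 2x
(D + E_alpha) f = (18/5)cos x - (6/5)sin x + (142/25)cos 2x - (94/25)sin 2x


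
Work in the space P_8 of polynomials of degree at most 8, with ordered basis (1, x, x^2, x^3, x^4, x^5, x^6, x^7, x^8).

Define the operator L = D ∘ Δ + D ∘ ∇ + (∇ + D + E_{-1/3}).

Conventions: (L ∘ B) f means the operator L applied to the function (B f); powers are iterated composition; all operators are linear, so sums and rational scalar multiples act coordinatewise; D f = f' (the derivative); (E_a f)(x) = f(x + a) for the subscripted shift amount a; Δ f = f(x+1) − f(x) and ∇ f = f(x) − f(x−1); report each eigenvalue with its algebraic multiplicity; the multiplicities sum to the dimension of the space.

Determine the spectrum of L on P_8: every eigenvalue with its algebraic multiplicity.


λ = 1 (multiplicity 9)

image of 1: 1
image of x: x + 5/3
image of x^2: x^2 + (10/3)x + 28/9
image of x^3: x^3 + 5x^2 + (28/3)x + 26/27
image of x^4: x^4 + (20/3)x^3 + (56/3)x^2 + (104/27)x + 568/81
image of x^5: x^5 + (25/3)x^4 + (280/9)x^3 + (260/27)x^2 + (2840/81)x + 242/243
image of x^6: x^6 + 10x^5 + (140/3)x^4 + (520/27)x^3 + (2840/27)x^2 + (484/81)x + 8020/729
image of x^7: x^7 + (35/3)x^6 + (196/3)x^5 + (910/27)x^4 + (19880/81)x^3 + (1694/81)x^2 + (56140/729)x + 2186/2187
image of x^8: x^8 + (40/3)x^7 + (784/9)x^6 + (1456/27)x^5 + (39760/81)x^4 + (13552/243)x^3 + (224560/729)x^2 + (17488/2187)x + 98416/6561
the matrix is upper triangular; its diagonal is (1, 1, 1, 1, 1, 1, 1, 1, 1)
for a triangular matrix the eigenvalues are the diagonal entries, with algebraic multiplicity their repetition count


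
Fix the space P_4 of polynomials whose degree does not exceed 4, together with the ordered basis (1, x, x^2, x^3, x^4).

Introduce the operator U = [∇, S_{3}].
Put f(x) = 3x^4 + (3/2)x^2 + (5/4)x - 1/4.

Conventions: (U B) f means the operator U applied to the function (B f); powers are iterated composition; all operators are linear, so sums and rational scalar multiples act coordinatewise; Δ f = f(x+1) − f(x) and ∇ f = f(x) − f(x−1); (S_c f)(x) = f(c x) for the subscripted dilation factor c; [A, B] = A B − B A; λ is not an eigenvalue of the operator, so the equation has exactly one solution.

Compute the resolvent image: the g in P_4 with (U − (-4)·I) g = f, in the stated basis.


the image equals g(x) = (3/4)x^4 - (81/2)x^3 + (5025/8)x^2 - (42745/16)x + 91847/32

write g with unknown coordinates in the stated basis and equate coefficients in (U − (-4)·I) g = f
solving from the highest basis element down gives g = (3/4)x^4 - (81/2)x^3 + (5025/8)x^2 - (42745/16)x + 91847/32
check: U g = 162x^3 - 2511x^2 + (21375/2)x - 91849/8
so U g − (-4)·g = 3x^4 + (3/2)x^2 + (5/4)x - 1/4 = f ✓


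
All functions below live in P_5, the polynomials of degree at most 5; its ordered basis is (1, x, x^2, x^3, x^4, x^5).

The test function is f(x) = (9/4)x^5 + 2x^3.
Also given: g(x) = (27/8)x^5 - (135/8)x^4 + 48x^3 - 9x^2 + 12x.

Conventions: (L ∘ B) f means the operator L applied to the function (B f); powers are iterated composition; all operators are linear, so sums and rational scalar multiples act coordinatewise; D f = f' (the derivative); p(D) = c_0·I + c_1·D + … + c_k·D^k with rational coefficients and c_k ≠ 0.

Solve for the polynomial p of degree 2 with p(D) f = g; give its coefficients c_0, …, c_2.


D^0 f = (9/4)x^5 + 2x^3
D^1 f = (45/4)x^4 + 6x^2
D^2 f = 45x^3 + 12x
matching coefficients of g against c_0 f + c_1 Df + … from the top degree down determines the c_i
solution: c_0 = 3/2, c_1 = -3/2, c_2 = 1

p(D) = (3/2)·I − (3/2)·D + D^2, i.e. c_0 = 3/2, c_1 = -3/2, c_2 = 1


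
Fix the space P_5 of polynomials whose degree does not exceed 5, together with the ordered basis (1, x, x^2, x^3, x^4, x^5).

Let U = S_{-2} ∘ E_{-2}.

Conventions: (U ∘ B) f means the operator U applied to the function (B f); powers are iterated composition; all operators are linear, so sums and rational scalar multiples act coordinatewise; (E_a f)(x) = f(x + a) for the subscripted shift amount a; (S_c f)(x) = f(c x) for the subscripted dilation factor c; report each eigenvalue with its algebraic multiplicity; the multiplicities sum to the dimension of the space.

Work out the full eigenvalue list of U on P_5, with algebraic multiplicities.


image of 1: 1
image of x: -2x - 2
image of x^2: 4x^2 + 8x + 4
image of x^3: -8x^3 - 24x^2 - 24x - 8
image of x^4: 16x^4 + 64x^3 + 96x^2 + 64x + 16
image of x^5: -32x^5 - 160x^4 - 320x^3 - 320x^2 - 160x - 32
the matrix is upper triangular; its diagonal is (1, -2, 4, -8, 16, -32)
for a triangular matrix the eigenvalues are the diagonal entries, with algebraic multiplicity their repetition count

λ = -32 (multiplicity 1), λ = -8 (multiplicity 1), λ = -2 (multiplicity 1), λ = 1 (multiplicity 1), λ = 4 (multiplicity 1), λ = 16 (multiplicity 1)


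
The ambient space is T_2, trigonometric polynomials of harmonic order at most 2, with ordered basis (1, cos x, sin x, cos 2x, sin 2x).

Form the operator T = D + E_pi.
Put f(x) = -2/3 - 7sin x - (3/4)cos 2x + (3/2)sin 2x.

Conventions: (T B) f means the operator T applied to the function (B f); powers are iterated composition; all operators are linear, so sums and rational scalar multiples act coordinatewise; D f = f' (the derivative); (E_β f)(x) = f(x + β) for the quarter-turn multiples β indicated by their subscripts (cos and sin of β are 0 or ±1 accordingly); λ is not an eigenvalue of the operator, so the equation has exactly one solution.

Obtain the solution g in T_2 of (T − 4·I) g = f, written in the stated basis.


the result is g(x) = 2/9 + (7/26)cos x + (35/26)sin x - (3/52)cos 2x - (6/13)sin 2x

write g with unknown coordinates in the stated basis and equate coefficients in (T − 4·I) g = f
solving from the highest basis element down gives g = 2/9 + (7/26)cos x + (35/26)sin x - (3/52)cos 2x - (6/13)sin 2x
check: T g = 2/9 + (14/13)cos x - (21/13)sin x - (51/52)cos 2x - (9/26)sin 2x
so T g − 4·g = -2/3 - 7sin x - (3/4)cos 2x + (3/2)sin 2x = f ✓


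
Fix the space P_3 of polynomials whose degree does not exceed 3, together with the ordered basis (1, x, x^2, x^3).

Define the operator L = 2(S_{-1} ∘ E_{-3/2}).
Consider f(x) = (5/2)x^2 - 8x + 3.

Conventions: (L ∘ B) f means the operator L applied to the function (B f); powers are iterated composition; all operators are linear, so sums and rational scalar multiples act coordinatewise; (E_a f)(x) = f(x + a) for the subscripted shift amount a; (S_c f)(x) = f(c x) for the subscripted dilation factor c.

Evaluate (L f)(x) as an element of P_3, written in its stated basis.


E_{-3/2} f = (5/2)x^2 - (31/2)x + 165/8
S_{-1} E_{-3/2} f = (5/2)x^2 + (31/2)x + 165/8
(2(S_{-1} ∘ E_{-3/2})) f = 5x^2 + 31x + 165/4

g(x) = 5x^2 + 31x + 165/4


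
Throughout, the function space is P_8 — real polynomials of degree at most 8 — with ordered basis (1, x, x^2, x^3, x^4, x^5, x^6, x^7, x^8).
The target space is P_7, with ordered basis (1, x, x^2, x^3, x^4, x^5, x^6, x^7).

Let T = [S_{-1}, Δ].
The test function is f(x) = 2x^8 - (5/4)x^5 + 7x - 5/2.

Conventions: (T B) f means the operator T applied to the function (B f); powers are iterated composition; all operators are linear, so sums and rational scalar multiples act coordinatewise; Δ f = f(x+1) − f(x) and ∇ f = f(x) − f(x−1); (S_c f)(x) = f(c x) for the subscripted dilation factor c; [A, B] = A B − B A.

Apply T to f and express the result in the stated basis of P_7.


the image equals g(x) = -32x^7 - 224x^5 - (25/2)x^4 - 224x^3 - 25x^2 - 32x + 23/2

Δ f = 16x^7 + 56x^6 + 112x^5 + (535/4)x^4 + (199/2)x^3 + (87/2)x^2 + (39/4)x + 31/4
S_{-1} Δ f = -16x^7 + 56x^6 - 112x^5 + (535/4)x^4 - (199/2)x^3 + (87/2)x^2 - (39/4)x + 31/4
S_{-1} f = 2x^8 + (5/4)x^5 - 7x - 5/2
Δ S_{-1} f = 16x^7 + 56x^6 + 112x^5 + (585/4)x^4 + (249/2)x^3 + (137/2)x^2 + (89/4)x - 15/4
[S_{-1}, Δ] f = -32x^7 - 224x^5 - (25/2)x^4 - 224x^3 - 25x^2 - 32x + 23/2


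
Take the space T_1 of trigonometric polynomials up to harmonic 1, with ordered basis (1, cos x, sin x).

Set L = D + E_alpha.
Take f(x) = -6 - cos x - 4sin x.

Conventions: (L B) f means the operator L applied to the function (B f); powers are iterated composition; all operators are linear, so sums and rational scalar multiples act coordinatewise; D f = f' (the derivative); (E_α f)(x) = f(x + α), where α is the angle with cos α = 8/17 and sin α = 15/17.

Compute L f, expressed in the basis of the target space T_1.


D f = -4cos x + sin x
E_alpha f = -6 - 4cos x - sin x
(D + E_alpha) f = -6 - 8cos x

the image equals g(x) = -6 - 8cos x


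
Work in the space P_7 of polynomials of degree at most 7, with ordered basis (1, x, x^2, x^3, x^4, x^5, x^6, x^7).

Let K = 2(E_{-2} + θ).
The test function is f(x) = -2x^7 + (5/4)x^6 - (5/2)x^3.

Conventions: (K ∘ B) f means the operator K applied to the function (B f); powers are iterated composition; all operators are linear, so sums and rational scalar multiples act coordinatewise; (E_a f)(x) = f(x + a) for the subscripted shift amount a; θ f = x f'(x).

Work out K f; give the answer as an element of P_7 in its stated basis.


E_{-2} f = -2x^7 + (117/4)x^6 - 183x^5 + 635x^4 - (2645/2)x^3 + 1659x^2 - 1166x + 356
θ f = -14x^7 + (15/2)x^6 - (15/2)x^3
(E_{-2} + θ) f = -16x^7 + (147/4)x^6 - 183x^5 + 635x^4 - 1330x^3 + 1659x^2 - 1166x + 356
(2(E_{-2} + θ)) f = -32x^7 + (147/2)x^6 - 366x^5 + 1270x^4 - 2660x^3 + 3318x^2 - 2332x + 712

g(x) = -32x^7 + (147/2)x^6 - 366x^5 + 1270x^4 - 2660x^3 + 3318x^2 - 2332x + 712


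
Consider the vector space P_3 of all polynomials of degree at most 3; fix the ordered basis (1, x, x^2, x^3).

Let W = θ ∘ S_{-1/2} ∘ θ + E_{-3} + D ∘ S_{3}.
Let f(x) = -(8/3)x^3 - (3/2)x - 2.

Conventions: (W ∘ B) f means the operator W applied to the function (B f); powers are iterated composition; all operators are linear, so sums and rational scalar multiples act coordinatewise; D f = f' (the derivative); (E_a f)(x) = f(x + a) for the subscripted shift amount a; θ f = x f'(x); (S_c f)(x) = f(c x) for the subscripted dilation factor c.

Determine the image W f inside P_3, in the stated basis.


θ f = -8x^3 - (3/2)x
S_{-1/2} θ f = x^3 + (3/4)x
θ S_{-1/2} θ f = 3x^3 + (3/4)x
E_{-3} f = -(8/3)x^3 + 24x^2 - (147/2)x + 149/2
S_{3} f = -72x^3 - (9/2)x - 2
D S_{3} f = -216x^2 - 9/2
(θ ∘ S_{-1/2} ∘ θ + E_{-3} + D ∘ S_{3}) f = (1/3)x^3 - 192x^2 - (291/4)x + 70

the result is g(x) = (1/3)x^3 - 192x^2 - (291/4)x + 70
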